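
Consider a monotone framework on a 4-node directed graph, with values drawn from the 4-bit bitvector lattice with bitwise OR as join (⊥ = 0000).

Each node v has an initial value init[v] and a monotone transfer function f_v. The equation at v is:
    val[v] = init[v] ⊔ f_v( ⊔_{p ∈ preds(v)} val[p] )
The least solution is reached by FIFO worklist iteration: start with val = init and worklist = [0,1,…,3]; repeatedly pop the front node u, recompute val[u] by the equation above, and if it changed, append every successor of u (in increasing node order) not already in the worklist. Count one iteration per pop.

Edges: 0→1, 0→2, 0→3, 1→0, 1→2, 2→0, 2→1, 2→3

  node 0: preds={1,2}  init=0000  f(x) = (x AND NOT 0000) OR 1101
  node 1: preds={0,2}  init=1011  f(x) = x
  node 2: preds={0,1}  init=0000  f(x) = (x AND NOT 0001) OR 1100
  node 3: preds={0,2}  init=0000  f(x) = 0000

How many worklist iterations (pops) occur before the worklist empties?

6

Trace (6 dequeues):
  [1] u=0 | in 1011 | out 1111 | prev 0000 | push {}
  [2] u=1 | in 1111 | out 1111 | prev 1011 | push {0}
  [3] u=2 | in 1111 | out 1110 | prev 0000 | push {1}
  [4] u=3 | in 1111 | out 0000 | ==
  [5] u=0 | in 1111 | out 1111 | ==
  [6] u=1 | in 1111 | out 1111 | ==

Converged values:
  [0] 1111
  [1] 1111
  [2] 1110
  [3] 0000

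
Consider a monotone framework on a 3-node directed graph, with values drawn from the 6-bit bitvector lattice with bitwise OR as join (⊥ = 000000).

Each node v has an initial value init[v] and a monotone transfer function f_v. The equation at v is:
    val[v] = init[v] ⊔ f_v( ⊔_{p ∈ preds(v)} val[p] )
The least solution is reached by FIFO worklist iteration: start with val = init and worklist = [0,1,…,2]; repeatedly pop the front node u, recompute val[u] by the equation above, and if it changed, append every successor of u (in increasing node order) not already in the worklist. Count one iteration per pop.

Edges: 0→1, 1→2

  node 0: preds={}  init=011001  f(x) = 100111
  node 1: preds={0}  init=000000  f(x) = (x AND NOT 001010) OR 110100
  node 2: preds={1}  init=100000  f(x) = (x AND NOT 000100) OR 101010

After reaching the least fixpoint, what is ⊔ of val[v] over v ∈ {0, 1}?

Worklist (3 pops):
  #1 pop 0: in=000000 → 111111 (was 011001); enqueue []
  #2 pop 1: in=111111 → 110101 (was 000000); enqueue []
  #3 pop 2: in=110101 → 111011 (was 100000); enqueue []

Fixpoint:
  val[0] = 111111
  val[1] = 110101
  val[2] = 111011

111111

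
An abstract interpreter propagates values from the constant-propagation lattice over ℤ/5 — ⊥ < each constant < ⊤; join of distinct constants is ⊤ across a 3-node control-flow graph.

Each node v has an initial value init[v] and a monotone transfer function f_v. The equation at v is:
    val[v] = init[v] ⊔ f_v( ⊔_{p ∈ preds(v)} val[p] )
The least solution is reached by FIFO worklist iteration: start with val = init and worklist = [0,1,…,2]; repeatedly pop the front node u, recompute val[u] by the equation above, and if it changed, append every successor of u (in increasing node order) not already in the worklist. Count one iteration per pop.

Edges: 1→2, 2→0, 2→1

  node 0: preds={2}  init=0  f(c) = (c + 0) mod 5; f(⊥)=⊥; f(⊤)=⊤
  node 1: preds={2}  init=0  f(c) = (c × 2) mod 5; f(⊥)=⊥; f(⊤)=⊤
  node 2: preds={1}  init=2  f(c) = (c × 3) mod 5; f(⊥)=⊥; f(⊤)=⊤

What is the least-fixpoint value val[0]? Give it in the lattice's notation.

Worklist (5 pops):
  #1 pop 0: in=2 → ⊤ (was 0); enqueue []
  #2 pop 1: in=2 → ⊤ (was 0); enqueue []
  #3 pop 2: in=⊤ → ⊤ (was 2); enqueue [0,1]
  #4 pop 0: in=⊤ → ⊤ (no change)
  #5 pop 1: in=⊤ → ⊤ (no change)

Fixpoint:
  val[0] = ⊤
  val[1] = ⊤
  val[2] = ⊤

⊤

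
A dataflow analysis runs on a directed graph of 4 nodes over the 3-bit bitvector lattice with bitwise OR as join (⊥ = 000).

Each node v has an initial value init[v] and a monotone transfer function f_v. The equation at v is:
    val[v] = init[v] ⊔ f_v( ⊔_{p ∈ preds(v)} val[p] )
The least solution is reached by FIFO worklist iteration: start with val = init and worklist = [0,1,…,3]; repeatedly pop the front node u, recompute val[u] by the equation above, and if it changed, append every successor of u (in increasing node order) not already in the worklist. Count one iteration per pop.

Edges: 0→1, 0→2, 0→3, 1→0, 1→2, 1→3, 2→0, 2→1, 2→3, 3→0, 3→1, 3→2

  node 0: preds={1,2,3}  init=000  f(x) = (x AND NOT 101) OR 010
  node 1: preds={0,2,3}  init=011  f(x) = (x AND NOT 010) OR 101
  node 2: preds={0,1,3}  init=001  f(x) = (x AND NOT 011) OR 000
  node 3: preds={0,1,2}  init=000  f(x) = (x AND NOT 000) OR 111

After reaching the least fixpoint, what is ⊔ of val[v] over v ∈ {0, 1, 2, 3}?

Trace (7 dequeues):
  [1] u=0 | in 011 | out 010 | prev 000 | push {}
  [2] u=1 | in 011 | out 111 | prev 011 | push {0}
  [3] u=2 | in 111 | out 101 | prev 001 | push {1}
  [4] u=3 | in 111 | out 111 | prev 000 | push {2}
  [5] u=0 | in 111 | out 010 | ==
  [6] u=1 | in 111 | out 111 | ==
  [7] u=2 | in 111 | out 101 | ==

Converged values:
  [0] 010
  [1] 111
  [2] 101
  [3] 111

111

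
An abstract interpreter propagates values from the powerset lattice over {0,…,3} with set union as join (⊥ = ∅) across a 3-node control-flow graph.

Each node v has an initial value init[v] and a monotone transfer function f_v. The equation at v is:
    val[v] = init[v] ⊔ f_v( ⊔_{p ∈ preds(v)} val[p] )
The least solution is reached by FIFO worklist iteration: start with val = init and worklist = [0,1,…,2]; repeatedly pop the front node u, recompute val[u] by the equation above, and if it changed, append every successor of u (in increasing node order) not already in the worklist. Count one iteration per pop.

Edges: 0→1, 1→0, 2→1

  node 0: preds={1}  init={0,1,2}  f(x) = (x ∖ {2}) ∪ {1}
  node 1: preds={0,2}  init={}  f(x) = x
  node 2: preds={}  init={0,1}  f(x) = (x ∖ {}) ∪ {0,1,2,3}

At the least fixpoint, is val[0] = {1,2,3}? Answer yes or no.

no

Trace (7 dequeues):
  [1] u=0 | in {} | out {0,1,2} | ==
  [2] u=1 | in {0,1,2} | out {0,1,2} | prev {} | push {0}
  [3] u=2 | in {} | out {0,1,2,3} | prev {0,1} | push {1}
  [4] u=0 | in {0,1,2} | out {0,1,2} | ==
  [5] u=1 | in {0,1,2,3} | out {0,1,2,3} | prev {0,1,2} | push {0}
  [6] u=0 | in {0,1,2,3} | out {0,1,2,3} | prev {0,1,2} | push {1}
  [7] u=1 | in {0,1,2,3} | out {0,1,2,3} | ==

Converged values:
  [0] {0,1,2,3}
  [1] {0,1,2,3}
  [2] {0,1,2,3}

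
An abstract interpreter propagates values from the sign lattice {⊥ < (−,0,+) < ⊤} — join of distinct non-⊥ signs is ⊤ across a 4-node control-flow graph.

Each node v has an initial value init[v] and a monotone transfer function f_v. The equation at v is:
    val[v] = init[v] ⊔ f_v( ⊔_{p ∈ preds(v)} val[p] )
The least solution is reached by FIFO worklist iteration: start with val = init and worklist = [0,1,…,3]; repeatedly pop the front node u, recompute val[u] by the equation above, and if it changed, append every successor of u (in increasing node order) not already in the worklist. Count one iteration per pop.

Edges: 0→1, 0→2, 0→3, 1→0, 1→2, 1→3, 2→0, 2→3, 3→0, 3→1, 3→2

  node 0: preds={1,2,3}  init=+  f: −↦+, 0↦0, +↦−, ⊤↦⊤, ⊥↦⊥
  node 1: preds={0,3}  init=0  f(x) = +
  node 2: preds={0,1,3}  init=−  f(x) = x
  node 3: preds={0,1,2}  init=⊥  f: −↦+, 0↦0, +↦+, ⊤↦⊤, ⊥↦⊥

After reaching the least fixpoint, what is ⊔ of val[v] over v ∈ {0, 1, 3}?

Iteration log — 7 steps:
  step 1. node 0  ⊔preds=⊤  new=⊤  old=+  +wl: 
  step 2. node 1  ⊔preds=⊤  new=⊤  old=0  +wl: 0
  step 3. node 2  ⊔preds=⊤  new=⊤  old=−  +wl: 
  step 4. node 3  ⊔preds=⊤  new=⊤  old=⊥  +wl: 1,2
  step 5. node 0  ⊔preds=⊤  new=⊤  stable
  step 6. node 1  ⊔preds=⊤  new=⊤  stable
  step 7. node 2  ⊔preds=⊤  new=⊤  stable

Least fixpoint reached:
  node 0: ⊤
  node 1: ⊤
  node 2: ⊤
  node 3: ⊤

⊤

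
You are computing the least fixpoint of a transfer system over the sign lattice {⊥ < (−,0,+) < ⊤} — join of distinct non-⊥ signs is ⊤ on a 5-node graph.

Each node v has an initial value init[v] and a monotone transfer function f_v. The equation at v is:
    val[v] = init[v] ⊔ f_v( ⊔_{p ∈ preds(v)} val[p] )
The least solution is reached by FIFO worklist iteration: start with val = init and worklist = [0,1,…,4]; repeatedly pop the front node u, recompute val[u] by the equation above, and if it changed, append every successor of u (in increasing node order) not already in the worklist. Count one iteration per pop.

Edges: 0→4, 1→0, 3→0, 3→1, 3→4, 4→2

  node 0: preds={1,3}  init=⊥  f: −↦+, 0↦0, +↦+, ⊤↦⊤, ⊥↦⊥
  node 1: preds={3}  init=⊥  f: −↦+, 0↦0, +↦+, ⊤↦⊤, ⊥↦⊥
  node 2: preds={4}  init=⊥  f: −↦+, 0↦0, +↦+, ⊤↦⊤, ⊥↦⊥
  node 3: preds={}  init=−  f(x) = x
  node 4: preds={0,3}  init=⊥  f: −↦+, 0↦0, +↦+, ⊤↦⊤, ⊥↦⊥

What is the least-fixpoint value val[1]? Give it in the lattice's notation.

Worklist (8 pops):
  #1 pop 0: in=− → + (was ⊥); enqueue []
  #2 pop 1: in=− → + (was ⊥); enqueue [0]
  #3 pop 2: in=⊥ → ⊥ (no change)
  #4 pop 3: in=⊥ → − (no change)
  #5 pop 4: in=⊤ → ⊤ (was ⊥); enqueue [2]
  #6 pop 0: in=⊤ → ⊤ (was +); enqueue [4]
  #7 pop 2: in=⊤ → ⊤ (was ⊥); enqueue []
  #8 pop 4: in=⊤ → ⊤ (no change)

Fixpoint:
  val[0] = ⊤
  val[1] = +
  val[2] = ⊤
  val[3] = −
  val[4] = ⊤

+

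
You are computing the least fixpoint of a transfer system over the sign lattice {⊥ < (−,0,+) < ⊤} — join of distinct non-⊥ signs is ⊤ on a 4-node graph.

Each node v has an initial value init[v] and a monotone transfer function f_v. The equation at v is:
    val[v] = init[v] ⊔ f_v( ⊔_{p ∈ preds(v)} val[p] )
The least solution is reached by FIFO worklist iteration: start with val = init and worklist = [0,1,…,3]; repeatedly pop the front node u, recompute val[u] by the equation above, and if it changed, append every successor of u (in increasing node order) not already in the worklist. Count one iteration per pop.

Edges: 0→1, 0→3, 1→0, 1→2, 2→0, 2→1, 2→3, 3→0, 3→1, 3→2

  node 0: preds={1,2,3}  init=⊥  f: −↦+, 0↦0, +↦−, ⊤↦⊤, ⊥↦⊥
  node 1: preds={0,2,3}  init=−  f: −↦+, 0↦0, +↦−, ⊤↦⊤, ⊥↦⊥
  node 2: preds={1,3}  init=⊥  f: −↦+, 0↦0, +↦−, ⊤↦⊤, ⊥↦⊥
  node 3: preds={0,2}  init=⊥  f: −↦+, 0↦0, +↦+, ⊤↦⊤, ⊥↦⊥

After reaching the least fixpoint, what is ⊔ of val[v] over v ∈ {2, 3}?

⊤

Trace (11 dequeues):
  [1] u=0 | in − | out + | prev ⊥ | push {}
  [2] u=1 | in + | out − | ==
  [3] u=2 | in − | out + | prev ⊥ | push {0,1}
  [4] u=3 | in + | out + | prev ⊥ | push {2}
  [5] u=0 | in ⊤ | out ⊤ | prev + | push {3}
  [6] u=1 | in ⊤ | out ⊤ | prev − | push {0}
  [7] u=2 | in ⊤ | out ⊤ | prev + | push {1}
  [8] u=3 | in ⊤ | out ⊤ | prev + | push {2}
  [9] u=0 | in ⊤ | out ⊤ | ==
  [10] u=1 | in ⊤ | out ⊤ | ==
  [11] u=2 | in ⊤ | out ⊤ | ==

Converged values:
  [0] ⊤
  [1] ⊤
  [2] ⊤
  [3] ⊤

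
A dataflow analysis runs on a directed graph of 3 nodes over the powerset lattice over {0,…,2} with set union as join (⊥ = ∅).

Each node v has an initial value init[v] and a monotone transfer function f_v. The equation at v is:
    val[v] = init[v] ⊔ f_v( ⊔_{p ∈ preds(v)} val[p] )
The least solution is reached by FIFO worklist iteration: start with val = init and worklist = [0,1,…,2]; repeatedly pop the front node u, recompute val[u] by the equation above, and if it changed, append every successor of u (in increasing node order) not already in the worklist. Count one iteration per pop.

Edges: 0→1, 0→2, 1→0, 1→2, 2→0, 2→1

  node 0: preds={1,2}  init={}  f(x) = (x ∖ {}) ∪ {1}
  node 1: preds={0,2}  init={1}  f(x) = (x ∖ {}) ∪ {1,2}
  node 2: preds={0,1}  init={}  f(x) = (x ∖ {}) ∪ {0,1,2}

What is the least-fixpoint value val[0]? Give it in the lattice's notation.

Trace (7 dequeues):
  [1] u=0 | in {1} | out {1} | prev {} | push {}
  [2] u=1 | in {1} | out {1,2} | prev {1} | push {0}
  [3] u=2 | in {1,2} | out {0,1,2} | prev {} | push {1}
  [4] u=0 | in {0,1,2} | out {0,1,2} | prev {1} | push {2}
  [5] u=1 | in {0,1,2} | out {0,1,2} | prev {1,2} | push {0}
  [6] u=2 | in {0,1,2} | out {0,1,2} | ==
  [7] u=0 | in {0,1,2} | out {0,1,2} | ==

Converged values:
  [0] {0,1,2}
  [1] {0,1,2}
  [2] {0,1,2}

{0,1,2}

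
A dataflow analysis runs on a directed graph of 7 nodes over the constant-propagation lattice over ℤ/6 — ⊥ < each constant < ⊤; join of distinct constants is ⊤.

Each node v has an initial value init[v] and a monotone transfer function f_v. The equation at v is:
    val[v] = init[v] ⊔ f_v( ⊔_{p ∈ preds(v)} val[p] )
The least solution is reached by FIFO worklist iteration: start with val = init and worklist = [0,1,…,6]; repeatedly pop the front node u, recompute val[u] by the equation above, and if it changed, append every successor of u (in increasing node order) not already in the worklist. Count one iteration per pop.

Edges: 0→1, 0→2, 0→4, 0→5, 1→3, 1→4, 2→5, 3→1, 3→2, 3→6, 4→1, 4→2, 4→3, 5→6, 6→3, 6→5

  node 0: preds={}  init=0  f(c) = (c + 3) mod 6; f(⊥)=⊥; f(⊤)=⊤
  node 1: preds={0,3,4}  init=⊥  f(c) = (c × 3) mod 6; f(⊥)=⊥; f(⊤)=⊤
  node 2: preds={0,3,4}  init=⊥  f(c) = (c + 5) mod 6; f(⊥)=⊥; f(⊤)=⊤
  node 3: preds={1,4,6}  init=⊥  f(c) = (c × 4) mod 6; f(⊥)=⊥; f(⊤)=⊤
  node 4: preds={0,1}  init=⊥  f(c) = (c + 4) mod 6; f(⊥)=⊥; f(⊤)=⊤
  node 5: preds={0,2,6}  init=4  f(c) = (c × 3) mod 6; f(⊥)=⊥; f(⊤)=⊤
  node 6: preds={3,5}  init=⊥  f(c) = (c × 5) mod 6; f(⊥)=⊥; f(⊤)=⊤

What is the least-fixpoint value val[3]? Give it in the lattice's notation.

⊤

Iteration log — 16 steps:
  step 1. node 0  ⊔preds=⊥  new=0  stable
  step 2. node 1  ⊔preds=0  new=0  old=⊥  +wl: 
  step 3. node 2  ⊔preds=0  new=5  old=⊥  +wl: 
  step 4. node 3  ⊔preds=0  new=0  old=⊥  +wl: 1,2
  step 5. node 4  ⊔preds=0  new=4  old=⊥  +wl: 3
  step 6. node 5  ⊔preds=⊤  new=⊤  old=4  +wl: 
  step 7. node 6  ⊔preds=⊤  new=⊤  old=⊥  +wl: 5
  step 8. node 1  ⊔preds=⊤  new=⊤  old=0  +wl: 4
  step 9. node 2  ⊔preds=⊤  new=⊤  old=5  +wl: 
  step 10. node 3  ⊔preds=⊤  new=⊤  old=0  +wl: 1,2,6
  step 11. node 5  ⊔preds=⊤  new=⊤  stable
  step 12. node 4  ⊔preds=⊤  new=⊤  old=4  +wl: 3
  step 13. node 1  ⊔preds=⊤  new=⊤  stable
  step 14. node 2  ⊔preds=⊤  new=⊤  stable
  step 15. node 6  ⊔preds=⊤  new=⊤  stable
  step 16. node 3  ⊔preds=⊤  new=⊤  stable

Least fixpoint reached:
  node 0: 0
  node 1: ⊤
  node 2: ⊤
  node 3: ⊤
  node 4: ⊤
  node 5: ⊤
  node 6: ⊤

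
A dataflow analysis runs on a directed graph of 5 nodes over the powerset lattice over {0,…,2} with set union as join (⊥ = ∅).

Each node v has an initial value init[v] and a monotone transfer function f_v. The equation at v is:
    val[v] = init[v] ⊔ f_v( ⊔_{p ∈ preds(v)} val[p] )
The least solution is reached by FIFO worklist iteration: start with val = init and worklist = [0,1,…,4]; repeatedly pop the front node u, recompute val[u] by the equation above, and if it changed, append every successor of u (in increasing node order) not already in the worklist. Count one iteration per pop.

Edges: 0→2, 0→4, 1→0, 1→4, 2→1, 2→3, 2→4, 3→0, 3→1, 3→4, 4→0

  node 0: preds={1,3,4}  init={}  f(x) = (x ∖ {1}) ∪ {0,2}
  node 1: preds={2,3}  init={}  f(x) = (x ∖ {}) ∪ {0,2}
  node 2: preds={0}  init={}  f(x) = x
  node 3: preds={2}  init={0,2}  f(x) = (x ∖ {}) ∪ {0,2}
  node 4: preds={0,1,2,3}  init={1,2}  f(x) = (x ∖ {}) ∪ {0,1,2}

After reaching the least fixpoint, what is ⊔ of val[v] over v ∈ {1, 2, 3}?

{0,2}

Trace (7 dequeues):
  [1] u=0 | in {0,1,2} | out {0,2} | prev {} | push {}
  [2] u=1 | in {0,2} | out {0,2} | prev {} | push {0}
  [3] u=2 | in {0,2} | out {0,2} | prev {} | push {1}
  [4] u=3 | in {0,2} | out {0,2} | ==
  [5] u=4 | in {0,2} | out {0,1,2} | prev {1,2} | push {}
  [6] u=0 | in {0,1,2} | out {0,2} | ==
  [7] u=1 | in {0,2} | out {0,2} | ==

Converged values:
  [0] {0,2}
  [1] {0,2}
  [2] {0,2}
  [3] {0,2}
  [4] {0,1,2}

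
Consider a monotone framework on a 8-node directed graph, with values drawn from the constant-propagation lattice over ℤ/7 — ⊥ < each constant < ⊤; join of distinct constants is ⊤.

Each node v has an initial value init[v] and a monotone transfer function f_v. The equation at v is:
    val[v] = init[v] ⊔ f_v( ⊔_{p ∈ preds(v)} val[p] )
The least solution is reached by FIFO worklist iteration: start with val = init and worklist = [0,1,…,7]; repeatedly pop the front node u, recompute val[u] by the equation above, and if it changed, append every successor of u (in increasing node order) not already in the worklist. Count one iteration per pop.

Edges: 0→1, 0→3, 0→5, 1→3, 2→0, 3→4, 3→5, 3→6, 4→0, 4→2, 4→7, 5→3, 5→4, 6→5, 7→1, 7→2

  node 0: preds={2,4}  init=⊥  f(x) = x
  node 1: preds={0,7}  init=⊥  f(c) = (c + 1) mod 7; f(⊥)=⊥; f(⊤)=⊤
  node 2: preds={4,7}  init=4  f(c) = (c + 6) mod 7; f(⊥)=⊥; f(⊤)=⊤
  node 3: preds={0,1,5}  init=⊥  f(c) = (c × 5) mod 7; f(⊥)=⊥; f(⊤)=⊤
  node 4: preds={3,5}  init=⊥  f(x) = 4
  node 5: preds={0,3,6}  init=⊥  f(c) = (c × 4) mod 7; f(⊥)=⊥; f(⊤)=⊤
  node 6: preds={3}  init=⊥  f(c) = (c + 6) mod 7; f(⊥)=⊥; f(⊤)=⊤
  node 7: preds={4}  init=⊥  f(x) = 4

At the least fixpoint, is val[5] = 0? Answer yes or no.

no

Worklist (18 pops):
  #1 pop 0: in=4 → 4 (was ⊥); enqueue []
  #2 pop 1: in=4 → 5 (was ⊥); enqueue []
  #3 pop 2: in=⊥ → 4 (no change)
  #4 pop 3: in=⊤ → ⊤ (was ⊥); enqueue []
  #5 pop 4: in=⊤ → 4 (was ⊥); enqueue [0,2]
  #6 pop 5: in=⊤ → ⊤ (was ⊥); enqueue [3,4]
  #7 pop 6: in=⊤ → ⊤ (was ⊥); enqueue [5]
  #8 pop 7: in=4 → 4 (was ⊥); enqueue [1]
  #9 pop 0: in=4 → 4 (no change)
  #10 pop 2: in=4 → ⊤ (was 4); enqueue [0]
  #11 pop 3: in=⊤ → ⊤ (no change)
  #12 pop 4: in=⊤ → 4 (no change)
  #13 pop 5: in=⊤ → ⊤ (no change)
  #14 pop 1: in=4 → 5 (no change)
  #15 pop 0: in=⊤ → ⊤ (was 4); enqueue [1,3,5]
  #16 pop 1: in=⊤ → ⊤ (was 5); enqueue []
  #17 pop 3: in=⊤ → ⊤ (no change)
  #18 pop 5: in=⊤ → ⊤ (no change)

Fixpoint:
  val[0] = ⊤
  val[1] = ⊤
  val[2] = ⊤
  val[3] = ⊤
  val[4] = 4
  val[5] = ⊤
  val[6] = ⊤
  val[7] = 4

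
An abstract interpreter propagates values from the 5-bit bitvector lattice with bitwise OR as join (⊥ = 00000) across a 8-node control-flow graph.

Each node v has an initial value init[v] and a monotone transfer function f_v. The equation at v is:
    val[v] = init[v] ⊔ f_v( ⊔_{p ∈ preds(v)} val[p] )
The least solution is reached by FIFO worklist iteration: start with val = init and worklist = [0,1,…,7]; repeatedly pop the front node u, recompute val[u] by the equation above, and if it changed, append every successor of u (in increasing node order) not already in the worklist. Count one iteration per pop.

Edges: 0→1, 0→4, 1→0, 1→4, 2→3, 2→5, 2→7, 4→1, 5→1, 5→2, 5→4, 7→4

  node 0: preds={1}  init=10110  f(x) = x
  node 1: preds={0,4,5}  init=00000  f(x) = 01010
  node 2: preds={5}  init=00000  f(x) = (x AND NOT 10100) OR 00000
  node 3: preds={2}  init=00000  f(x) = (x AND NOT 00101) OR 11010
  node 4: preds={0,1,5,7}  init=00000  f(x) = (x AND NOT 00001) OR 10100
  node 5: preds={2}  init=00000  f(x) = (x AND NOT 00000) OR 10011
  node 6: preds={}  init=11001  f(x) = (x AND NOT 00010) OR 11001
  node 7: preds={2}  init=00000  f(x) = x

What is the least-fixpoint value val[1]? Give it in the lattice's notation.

01010

Trace (16 dequeues):
  [1] u=0 | in 00000 | out 10110 | ==
  [2] u=1 | in 10110 | out 01010 | prev 00000 | push {0}
  [3] u=2 | in 00000 | out 00000 | ==
  [4] u=3 | in 00000 | out 11010 | prev 00000 | push {}
  [5] u=4 | in 11110 | out 11110 | prev 00000 | push {1}
  [6] u=5 | in 00000 | out 10011 | prev 00000 | push {2,4}
  [7] u=6 | in 00000 | out 11001 | ==
  [8] u=7 | in 00000 | out 00000 | ==
  [9] u=0 | in 01010 | out 11110 | prev 10110 | push {}
  [10] u=1 | in 11111 | out 01010 | ==
  [11] u=2 | in 10011 | out 00011 | prev 00000 | push {3,5,7}
  [12] u=4 | in 11111 | out 11110 | ==
  [13] u=3 | in 00011 | out 11010 | ==
  [14] u=5 | in 00011 | out 10011 | ==
  [15] u=7 | in 00011 | out 00011 | prev 00000 | push {4}
  [16] u=4 | in 11111 | out 11110 | ==

Converged values:
  [0] 11110
  [1] 01010
  [2] 00011
  [3] 11010
  [4] 11110
  [5] 10011
  [6] 11001
  [7] 00011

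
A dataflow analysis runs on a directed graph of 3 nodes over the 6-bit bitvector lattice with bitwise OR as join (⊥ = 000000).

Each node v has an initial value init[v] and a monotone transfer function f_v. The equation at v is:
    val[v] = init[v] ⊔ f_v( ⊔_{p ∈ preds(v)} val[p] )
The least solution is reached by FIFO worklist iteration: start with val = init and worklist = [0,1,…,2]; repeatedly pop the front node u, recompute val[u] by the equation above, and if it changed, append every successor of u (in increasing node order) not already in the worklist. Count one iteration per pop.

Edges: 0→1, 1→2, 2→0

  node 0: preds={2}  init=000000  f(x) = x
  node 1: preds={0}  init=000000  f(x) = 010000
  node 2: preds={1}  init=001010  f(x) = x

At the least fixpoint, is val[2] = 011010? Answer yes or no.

yes

Iteration log — 5 steps:
  step 1. node 0  ⊔preds=001010  new=001010  old=000000  +wl: 
  step 2. node 1  ⊔preds=001010  new=010000  old=000000  +wl: 
  step 3. node 2  ⊔preds=010000  new=011010  old=001010  +wl: 0
  step 4. node 0  ⊔preds=011010  new=011010  old=001010  +wl: 1
  step 5. node 1  ⊔preds=011010  new=010000  stable

Least fixpoint reached:
  node 0: 011010
  node 1: 010000
  node 2: 011010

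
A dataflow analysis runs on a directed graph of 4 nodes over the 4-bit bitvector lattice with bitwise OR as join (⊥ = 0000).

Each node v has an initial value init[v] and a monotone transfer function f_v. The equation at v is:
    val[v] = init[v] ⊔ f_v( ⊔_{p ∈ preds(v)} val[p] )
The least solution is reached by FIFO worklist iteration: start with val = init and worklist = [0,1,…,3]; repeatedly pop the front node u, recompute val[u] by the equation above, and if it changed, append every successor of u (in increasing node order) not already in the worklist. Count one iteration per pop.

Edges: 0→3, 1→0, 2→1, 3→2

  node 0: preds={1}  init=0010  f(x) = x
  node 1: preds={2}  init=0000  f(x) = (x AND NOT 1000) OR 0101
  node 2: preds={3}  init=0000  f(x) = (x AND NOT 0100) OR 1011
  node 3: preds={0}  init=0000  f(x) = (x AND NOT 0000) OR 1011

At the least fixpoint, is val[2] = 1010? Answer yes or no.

Iteration log — 10 steps:
  step 1. node 0  ⊔preds=0000  new=0010  stable
  step 2. node 1  ⊔preds=0000  new=0101  old=0000  +wl: 0
  step 3. node 2  ⊔preds=0000  new=1011  old=0000  +wl: 1
  step 4. node 3  ⊔preds=0010  new=1011  old=0000  +wl: 2
  step 5. node 0  ⊔preds=0101  new=0111  old=0010  +wl: 3
  step 6. node 1  ⊔preds=1011  new=0111  old=0101  +wl: 0
  step 7. node 2  ⊔preds=1011  new=1011  stable
  step 8. node 3  ⊔preds=0111  new=1111  old=1011  +wl: 2
  step 9. node 0  ⊔preds=0111  new=0111  stable
  step 10. node 2  ⊔preds=1111  new=1011  stable

Least fixpoint reached:
  node 0: 0111
  node 1: 0111
  node 2: 1011
  node 3: 1111

no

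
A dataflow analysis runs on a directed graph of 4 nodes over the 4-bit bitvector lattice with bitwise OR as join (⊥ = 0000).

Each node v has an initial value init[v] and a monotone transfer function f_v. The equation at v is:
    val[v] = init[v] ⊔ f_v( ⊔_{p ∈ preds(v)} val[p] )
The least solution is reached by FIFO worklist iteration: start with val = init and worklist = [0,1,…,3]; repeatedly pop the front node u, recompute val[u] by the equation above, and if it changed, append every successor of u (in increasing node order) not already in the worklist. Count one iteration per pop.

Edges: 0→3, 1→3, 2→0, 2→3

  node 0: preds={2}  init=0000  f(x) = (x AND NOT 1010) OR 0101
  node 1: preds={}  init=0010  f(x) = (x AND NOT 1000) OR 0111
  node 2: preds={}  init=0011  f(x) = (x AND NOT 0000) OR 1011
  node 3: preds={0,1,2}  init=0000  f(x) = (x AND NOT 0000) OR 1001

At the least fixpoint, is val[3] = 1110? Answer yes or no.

no

Trace (5 dequeues):
  [1] u=0 | in 0011 | out 0101 | prev 0000 | push {}
  [2] u=1 | in 0000 | out 0111 | prev 0010 | push {}
  [3] u=2 | in 0000 | out 1011 | prev 0011 | push {0}
  [4] u=3 | in 1111 | out 1111 | prev 0000 | push {}
  [5] u=0 | in 1011 | out 0101 | ==

Converged values:
  [0] 0101
  [1] 0111
  [2] 1011
  [3] 1111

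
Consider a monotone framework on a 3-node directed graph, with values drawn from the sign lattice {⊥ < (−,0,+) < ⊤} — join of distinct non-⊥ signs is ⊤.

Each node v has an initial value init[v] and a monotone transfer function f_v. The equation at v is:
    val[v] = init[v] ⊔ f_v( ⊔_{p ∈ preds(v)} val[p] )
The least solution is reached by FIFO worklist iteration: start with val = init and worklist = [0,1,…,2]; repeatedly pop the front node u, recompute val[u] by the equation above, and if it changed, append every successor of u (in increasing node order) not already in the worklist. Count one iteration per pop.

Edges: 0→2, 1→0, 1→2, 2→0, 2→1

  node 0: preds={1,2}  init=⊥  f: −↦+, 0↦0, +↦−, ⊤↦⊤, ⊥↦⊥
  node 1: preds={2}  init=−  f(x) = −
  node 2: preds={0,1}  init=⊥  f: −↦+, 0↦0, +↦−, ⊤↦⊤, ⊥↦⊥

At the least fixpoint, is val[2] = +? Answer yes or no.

Iteration log — 6 steps:
  step 1. node 0  ⊔preds=−  new=+  old=⊥  +wl: 
  step 2. node 1  ⊔preds=⊥  new=−  stable
  step 3. node 2  ⊔preds=⊤  new=⊤  old=⊥  +wl: 0,1
  step 4. node 0  ⊔preds=⊤  new=⊤  old=+  +wl: 2
  step 5. node 1  ⊔preds=⊤  new=−  stable
  step 6. node 2  ⊔preds=⊤  new=⊤  stable

Least fixpoint reached:
  node 0: ⊤
  node 1: −
  node 2: ⊤

no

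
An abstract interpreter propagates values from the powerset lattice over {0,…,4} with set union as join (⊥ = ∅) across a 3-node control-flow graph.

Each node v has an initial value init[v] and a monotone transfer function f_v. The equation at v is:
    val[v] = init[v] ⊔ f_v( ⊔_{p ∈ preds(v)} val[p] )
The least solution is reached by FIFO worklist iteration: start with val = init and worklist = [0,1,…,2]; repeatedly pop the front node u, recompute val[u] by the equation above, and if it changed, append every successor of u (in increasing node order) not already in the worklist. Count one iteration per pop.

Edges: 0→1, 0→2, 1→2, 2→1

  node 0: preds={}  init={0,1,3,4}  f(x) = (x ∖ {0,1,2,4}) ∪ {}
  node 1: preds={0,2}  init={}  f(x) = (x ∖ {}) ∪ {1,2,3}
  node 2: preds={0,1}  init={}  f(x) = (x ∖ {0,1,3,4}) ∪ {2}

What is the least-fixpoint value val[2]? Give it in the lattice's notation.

Worklist (4 pops):
  #1 pop 0: in={} → {0,1,3,4} (no change)
  #2 pop 1: in={0,1,3,4} → {0,1,2,3,4} (was {}); enqueue []
  #3 pop 2: in={0,1,2,3,4} → {2} (was {}); enqueue [1]
  #4 pop 1: in={0,1,2,3,4} → {0,1,2,3,4} (no change)

Fixpoint:
  val[0] = {0,1,3,4}
  val[1] = {0,1,2,3,4}
  val[2] = {2}

{2}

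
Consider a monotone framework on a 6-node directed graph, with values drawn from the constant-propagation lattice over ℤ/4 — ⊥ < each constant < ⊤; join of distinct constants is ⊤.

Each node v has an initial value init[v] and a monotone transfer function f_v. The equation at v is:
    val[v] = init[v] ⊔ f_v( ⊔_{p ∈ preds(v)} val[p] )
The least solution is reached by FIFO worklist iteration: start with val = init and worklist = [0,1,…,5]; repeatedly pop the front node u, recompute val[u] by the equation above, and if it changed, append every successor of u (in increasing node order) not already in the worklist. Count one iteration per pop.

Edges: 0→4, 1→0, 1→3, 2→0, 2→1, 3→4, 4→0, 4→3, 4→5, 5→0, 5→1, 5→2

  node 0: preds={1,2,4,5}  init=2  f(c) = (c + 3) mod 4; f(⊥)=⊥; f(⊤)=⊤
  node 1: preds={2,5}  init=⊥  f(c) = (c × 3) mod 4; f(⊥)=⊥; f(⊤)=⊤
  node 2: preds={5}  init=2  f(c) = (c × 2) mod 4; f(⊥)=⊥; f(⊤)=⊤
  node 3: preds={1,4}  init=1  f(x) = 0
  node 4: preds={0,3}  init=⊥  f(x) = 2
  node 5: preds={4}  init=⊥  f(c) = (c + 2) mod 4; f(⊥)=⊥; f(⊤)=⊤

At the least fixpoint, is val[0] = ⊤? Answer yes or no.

yes

Iteration log — 13 steps:
  step 1. node 0  ⊔preds=2  new=⊤  old=2  +wl: 
  step 2. node 1  ⊔preds=2  new=2  old=⊥  +wl: 0
  step 3. node 2  ⊔preds=⊥  new=2  stable
  step 4. node 3  ⊔preds=2  new=⊤  old=1  +wl: 
  step 5. node 4  ⊔preds=⊤  new=2  old=⊥  +wl: 3
  step 6. node 5  ⊔preds=2  new=0  old=⊥  +wl: 1,2
  step 7. node 0  ⊔preds=⊤  new=⊤  stable
  step 8. node 3  ⊔preds=2  new=⊤  stable
  step 9. node 1  ⊔preds=⊤  new=⊤  old=2  +wl: 0,3
  step 10. node 2  ⊔preds=0  new=⊤  old=2  +wl: 1
  step 11. node 0  ⊔preds=⊤  new=⊤  stable
  step 12. node 3  ⊔preds=⊤  new=⊤  stable
  step 13. node 1  ⊔preds=⊤  new=⊤  stable

Least fixpoint reached:
  node 0: ⊤
  node 1: ⊤
  node 2: ⊤
  node 3: ⊤
  node 4: 2
  node 5: 0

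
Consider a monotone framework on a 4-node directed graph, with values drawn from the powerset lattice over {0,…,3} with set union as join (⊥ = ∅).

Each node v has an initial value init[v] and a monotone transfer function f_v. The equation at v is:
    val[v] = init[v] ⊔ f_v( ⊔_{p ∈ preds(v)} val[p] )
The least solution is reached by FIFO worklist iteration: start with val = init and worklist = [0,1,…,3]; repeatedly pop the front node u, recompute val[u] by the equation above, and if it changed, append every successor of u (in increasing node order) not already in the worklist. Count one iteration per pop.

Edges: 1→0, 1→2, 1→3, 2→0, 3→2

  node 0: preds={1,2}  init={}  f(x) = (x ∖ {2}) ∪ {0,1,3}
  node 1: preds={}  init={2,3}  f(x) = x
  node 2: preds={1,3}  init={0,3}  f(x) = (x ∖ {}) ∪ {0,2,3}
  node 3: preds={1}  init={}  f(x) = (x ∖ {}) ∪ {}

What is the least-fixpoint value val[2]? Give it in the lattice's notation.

{0,2,3}

Trace (6 dequeues):
  [1] u=0 | in {0,2,3} | out {0,1,3} | prev {} | push {}
  [2] u=1 | in {} | out {2,3} | ==
  [3] u=2 | in {2,3} | out {0,2,3} | prev {0,3} | push {0}
  [4] u=3 | in {2,3} | out {2,3} | prev {} | push {2}
  [5] u=0 | in {0,2,3} | out {0,1,3} | ==
  [6] u=2 | in {2,3} | out {0,2,3} | ==

Converged values:
  [0] {0,1,3}
  [1] {2,3}
  [2] {0,2,3}
  [3] {2,3}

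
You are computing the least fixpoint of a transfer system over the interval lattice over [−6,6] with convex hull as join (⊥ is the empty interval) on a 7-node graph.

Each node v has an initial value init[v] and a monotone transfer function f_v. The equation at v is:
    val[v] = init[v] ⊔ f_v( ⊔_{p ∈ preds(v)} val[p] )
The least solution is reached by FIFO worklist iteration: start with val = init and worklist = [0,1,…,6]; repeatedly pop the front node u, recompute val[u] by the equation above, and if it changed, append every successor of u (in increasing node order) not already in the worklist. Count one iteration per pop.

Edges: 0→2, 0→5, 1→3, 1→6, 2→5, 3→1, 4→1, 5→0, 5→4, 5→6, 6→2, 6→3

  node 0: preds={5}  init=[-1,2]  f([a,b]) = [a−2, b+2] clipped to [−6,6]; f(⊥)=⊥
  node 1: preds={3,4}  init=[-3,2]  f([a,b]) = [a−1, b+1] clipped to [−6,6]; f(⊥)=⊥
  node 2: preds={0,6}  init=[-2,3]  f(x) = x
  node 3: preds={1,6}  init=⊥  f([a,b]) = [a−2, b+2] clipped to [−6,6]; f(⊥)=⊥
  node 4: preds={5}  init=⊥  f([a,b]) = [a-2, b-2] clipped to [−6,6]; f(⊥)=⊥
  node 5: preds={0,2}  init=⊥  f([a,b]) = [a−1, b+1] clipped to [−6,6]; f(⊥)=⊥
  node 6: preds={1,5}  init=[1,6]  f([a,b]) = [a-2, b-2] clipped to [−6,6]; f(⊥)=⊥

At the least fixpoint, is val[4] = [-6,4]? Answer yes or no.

yes

Trace (23 dequeues):
  [1] u=0 | in ⊥ | out [-1,2] | ==
  [2] u=1 | in ⊥ | out [-3,2] | ==
  [3] u=2 | in [-1,6] | out [-2,6] | prev [-2,3] | push {}
  [4] u=3 | in [-3,6] | out [-5,6] | prev ⊥ | push {1}
  [5] u=4 | in ⊥ | out ⊥ | ==
  [6] u=5 | in [-2,6] | out [-3,6] | prev ⊥ | push {0,4}
  [7] u=6 | in [-3,6] | out [-5,6] | prev [1,6] | push {2,3}
  [8] u=1 | in [-5,6] | out [-6,6] | prev [-3,2] | push {6}
  [9] u=0 | in [-3,6] | out [-5,6] | prev [-1,2] | push {5}
  [10] u=4 | in [-3,6] | out [-5,4] | prev ⊥ | push {1}
  [11] u=2 | in [-5,6] | out [-5,6] | prev [-2,6] | push {}
  [12] u=3 | in [-6,6] | out [-6,6] | prev [-5,6] | push {}
  [13] u=6 | in [-6,6] | out [-6,6] | prev [-5,6] | push {2,3}
  [14] u=5 | in [-5,6] | out [-6,6] | prev [-3,6] | push {0,4,6}
  [15] u=1 | in [-6,6] | out [-6,6] | ==
  [16] u=2 | in [-6,6] | out [-6,6] | prev [-5,6] | push {5}
  [17] u=3 | in [-6,6] | out [-6,6] | ==
  [18] u=0 | in [-6,6] | out [-6,6] | prev [-5,6] | push {2}
  [19] u=4 | in [-6,6] | out [-6,4] | prev [-5,4] | push {1}
  [20] u=6 | in [-6,6] | out [-6,6] | ==
  [21] u=5 | in [-6,6] | out [-6,6] | ==
  [22] u=2 | in [-6,6] | out [-6,6] | ==
  [23] u=1 | in [-6,6] | out [-6,6] | ==

Converged values:
  [0] [-6,6]
  [1] [-6,6]
  [2] [-6,6]
  [3] [-6,6]
  [4] [-6,4]
  [5] [-6,6]
  [6] [-6,6]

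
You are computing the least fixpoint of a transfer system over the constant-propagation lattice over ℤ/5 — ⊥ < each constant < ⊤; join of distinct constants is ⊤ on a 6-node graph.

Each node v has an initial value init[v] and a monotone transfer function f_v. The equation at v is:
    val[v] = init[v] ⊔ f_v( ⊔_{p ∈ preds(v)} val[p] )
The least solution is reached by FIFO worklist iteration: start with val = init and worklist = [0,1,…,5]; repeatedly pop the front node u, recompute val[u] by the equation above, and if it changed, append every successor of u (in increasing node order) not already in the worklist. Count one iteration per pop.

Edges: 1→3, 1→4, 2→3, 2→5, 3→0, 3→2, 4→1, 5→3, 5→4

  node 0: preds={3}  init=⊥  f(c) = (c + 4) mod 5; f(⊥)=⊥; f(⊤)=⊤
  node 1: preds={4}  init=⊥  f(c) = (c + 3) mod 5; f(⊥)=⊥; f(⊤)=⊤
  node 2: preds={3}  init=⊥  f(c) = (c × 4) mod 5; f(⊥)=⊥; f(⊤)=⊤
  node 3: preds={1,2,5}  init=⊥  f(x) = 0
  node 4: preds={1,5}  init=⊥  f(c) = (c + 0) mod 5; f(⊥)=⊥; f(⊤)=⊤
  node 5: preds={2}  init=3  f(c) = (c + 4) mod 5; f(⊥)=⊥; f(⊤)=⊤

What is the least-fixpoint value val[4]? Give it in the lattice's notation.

⊤

Trace (16 dequeues):
  [1] u=0 | in ⊥ | out ⊥ | ==
  [2] u=1 | in ⊥ | out ⊥ | ==
  [3] u=2 | in ⊥ | out ⊥ | ==
  [4] u=3 | in 3 | out 0 | prev ⊥ | push {0,2}
  [5] u=4 | in 3 | out 3 | prev ⊥ | push {1}
  [6] u=5 | in ⊥ | out 3 | ==
  [7] u=0 | in 0 | out 4 | prev ⊥ | push {}
  [8] u=2 | in 0 | out 0 | prev ⊥ | push {3,5}
  [9] u=1 | in 3 | out 1 | prev ⊥ | push {4}
  [10] u=3 | in ⊤ | out 0 | ==
  [11] u=5 | in 0 | out ⊤ | prev 3 | push {3}
  [12] u=4 | in ⊤ | out ⊤ | prev 3 | push {1}
  [13] u=3 | in ⊤ | out 0 | ==
  [14] u=1 | in ⊤ | out ⊤ | prev 1 | push {3,4}
  [15] u=3 | in ⊤ | out 0 | ==
  [16] u=4 | in ⊤ | out ⊤ | ==

Converged values:
  [0] 4
  [1] ⊤
  [2] 0
  [3] 0
  [4] ⊤
  [5] ⊤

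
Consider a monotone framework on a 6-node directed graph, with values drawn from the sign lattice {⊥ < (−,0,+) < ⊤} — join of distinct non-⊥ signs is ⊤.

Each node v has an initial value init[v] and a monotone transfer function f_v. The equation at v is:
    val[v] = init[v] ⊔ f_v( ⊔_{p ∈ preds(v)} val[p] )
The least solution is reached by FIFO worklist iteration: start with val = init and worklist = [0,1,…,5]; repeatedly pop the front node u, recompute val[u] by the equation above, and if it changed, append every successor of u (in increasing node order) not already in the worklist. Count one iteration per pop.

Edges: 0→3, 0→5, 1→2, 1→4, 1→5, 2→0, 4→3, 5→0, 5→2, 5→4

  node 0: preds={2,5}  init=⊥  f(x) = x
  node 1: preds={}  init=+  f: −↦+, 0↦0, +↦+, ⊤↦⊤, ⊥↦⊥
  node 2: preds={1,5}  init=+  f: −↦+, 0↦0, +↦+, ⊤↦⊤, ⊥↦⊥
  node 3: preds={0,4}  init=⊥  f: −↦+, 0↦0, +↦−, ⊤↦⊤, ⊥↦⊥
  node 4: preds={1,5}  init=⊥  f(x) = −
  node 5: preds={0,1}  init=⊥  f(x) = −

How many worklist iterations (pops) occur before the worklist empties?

13

Worklist (13 pops):
  #1 pop 0: in=+ → + (was ⊥); enqueue []
  #2 pop 1: in=⊥ → + (no change)
  #3 pop 2: in=+ → + (no change)
  #4 pop 3: in=+ → − (was ⊥); enqueue []
  #5 pop 4: in=+ → − (was ⊥); enqueue [3]
  #6 pop 5: in=+ → − (was ⊥); enqueue [0,2,4]
  #7 pop 3: in=⊤ → ⊤ (was −); enqueue []
  #8 pop 0: in=⊤ → ⊤ (was +); enqueue [3,5]
  #9 pop 2: in=⊤ → ⊤ (was +); enqueue [0]
  #10 pop 4: in=⊤ → − (no change)
  #11 pop 3: in=⊤ → ⊤ (no change)
  #12 pop 5: in=⊤ → − (no change)
  #13 pop 0: in=⊤ → ⊤ (no change)

Fixpoint:
  val[0] = ⊤
  val[1] = +
  val[2] = ⊤
  val[3] = ⊤
  val[4] = −
  val[5] = −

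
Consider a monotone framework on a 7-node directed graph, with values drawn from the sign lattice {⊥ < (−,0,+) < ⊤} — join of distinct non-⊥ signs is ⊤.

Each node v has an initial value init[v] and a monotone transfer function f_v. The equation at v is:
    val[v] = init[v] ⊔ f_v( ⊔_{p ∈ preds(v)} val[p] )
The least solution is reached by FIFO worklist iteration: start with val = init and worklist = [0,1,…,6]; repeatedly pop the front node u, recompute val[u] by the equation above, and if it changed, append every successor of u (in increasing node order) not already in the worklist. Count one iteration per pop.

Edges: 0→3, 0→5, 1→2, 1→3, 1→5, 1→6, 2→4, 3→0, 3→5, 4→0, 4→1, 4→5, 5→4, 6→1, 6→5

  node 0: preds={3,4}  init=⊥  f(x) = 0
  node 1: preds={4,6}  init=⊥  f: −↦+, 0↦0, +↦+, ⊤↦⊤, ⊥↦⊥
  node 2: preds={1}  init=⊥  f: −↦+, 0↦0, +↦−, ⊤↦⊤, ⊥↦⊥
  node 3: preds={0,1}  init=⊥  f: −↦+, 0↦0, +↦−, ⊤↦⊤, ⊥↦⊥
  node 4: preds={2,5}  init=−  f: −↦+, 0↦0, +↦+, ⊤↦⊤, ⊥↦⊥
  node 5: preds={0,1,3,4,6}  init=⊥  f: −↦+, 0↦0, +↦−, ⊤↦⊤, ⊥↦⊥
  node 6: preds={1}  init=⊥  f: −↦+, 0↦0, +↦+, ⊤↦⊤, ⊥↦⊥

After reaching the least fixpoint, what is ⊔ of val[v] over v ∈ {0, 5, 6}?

Iteration log — 17 steps:
  step 1. node 0  ⊔preds=−  new=0  old=⊥  +wl: 
  step 2. node 1  ⊔preds=−  new=+  old=⊥  +wl: 
  step 3. node 2  ⊔preds=+  new=−  old=⊥  +wl: 
  step 4. node 3  ⊔preds=⊤  new=⊤  old=⊥  +wl: 0
  step 5. node 4  ⊔preds=−  new=⊤  old=−  +wl: 1
  step 6. node 5  ⊔preds=⊤  new=⊤  old=⊥  +wl: 4
  step 7. node 6  ⊔preds=+  new=+  old=⊥  +wl: 5
  step 8. node 0  ⊔preds=⊤  new=0  stable
  step 9. node 1  ⊔preds=⊤  new=⊤  old=+  +wl: 2,3,6
  step 10. node 4  ⊔preds=⊤  new=⊤  stable
  step 11. node 5  ⊔preds=⊤  new=⊤  stable
  step 12. node 2  ⊔preds=⊤  new=⊤  old=−  +wl: 4
  step 13. node 3  ⊔preds=⊤  new=⊤  stable
  step 14. node 6  ⊔preds=⊤  new=⊤  old=+  +wl: 1,5
  step 15. node 4  ⊔preds=⊤  new=⊤  stable
  step 16. node 1  ⊔preds=⊤  new=⊤  stable
  step 17. node 5  ⊔preds=⊤  new=⊤  stable

Least fixpoint reached:
  node 0: 0
  node 1: ⊤
  node 2: ⊤
  node 3: ⊤
  node 4: ⊤
  node 5: ⊤
  node 6: ⊤

⊤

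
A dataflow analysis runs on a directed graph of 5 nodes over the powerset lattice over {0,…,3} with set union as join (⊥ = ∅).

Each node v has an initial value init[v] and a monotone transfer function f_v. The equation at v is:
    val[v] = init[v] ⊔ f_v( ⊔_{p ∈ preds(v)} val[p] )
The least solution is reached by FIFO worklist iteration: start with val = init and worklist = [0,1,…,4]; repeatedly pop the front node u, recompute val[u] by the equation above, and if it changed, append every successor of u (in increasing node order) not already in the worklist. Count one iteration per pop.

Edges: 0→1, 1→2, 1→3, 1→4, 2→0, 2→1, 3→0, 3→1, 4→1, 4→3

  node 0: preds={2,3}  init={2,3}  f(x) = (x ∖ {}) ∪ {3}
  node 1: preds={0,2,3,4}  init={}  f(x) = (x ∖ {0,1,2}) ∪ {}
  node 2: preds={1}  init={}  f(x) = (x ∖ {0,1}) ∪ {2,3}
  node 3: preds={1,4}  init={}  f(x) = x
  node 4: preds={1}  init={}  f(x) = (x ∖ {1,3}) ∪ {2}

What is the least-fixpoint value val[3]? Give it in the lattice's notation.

{2,3}

Worklist (10 pops):
  #1 pop 0: in={} → {2,3} (no change)
  #2 pop 1: in={2,3} → {3} (was {}); enqueue []
  #3 pop 2: in={3} → {2,3} (was {}); enqueue [0,1]
  #4 pop 3: in={3} → {3} (was {}); enqueue []
  #5 pop 4: in={3} → {2} (was {}); enqueue [3]
  #6 pop 0: in={2,3} → {2,3} (no change)
  #7 pop 1: in={2,3} → {3} (no change)
  #8 pop 3: in={2,3} → {2,3} (was {3}); enqueue [0,1]
  #9 pop 0: in={2,3} → {2,3} (no change)
  #10 pop 1: in={2,3} → {3} (no change)

Fixpoint:
  val[0] = {2,3}
  val[1] = {3}
  val[2] = {2,3}
  val[3] = {2,3}
  val[4] = {2}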